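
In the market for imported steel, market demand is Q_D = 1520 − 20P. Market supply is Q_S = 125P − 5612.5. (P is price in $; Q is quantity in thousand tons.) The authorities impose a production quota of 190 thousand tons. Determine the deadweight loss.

In inverse form: demand P = 76 − 0.05Q, supply P = 44.9 + 0.008Q.
Competitive equilibrium: 76 − 0.05Q = 44.9 + 0.008Q → Q* = 536.2069, P* = 49.1897.
At Q = 190: demand price = 76 − 0.05·190 = 66.5; supply price = 44.9 + 0.008·190 = 46.42.
ΔQ = 536.2069 − 190 = 346.2069; wedge = 66.5 − 46.42 = 20.08.
Welfare loss = ½ × 346.2069 × 20.08 = $3475.92 thousand.

$3475.92 thousand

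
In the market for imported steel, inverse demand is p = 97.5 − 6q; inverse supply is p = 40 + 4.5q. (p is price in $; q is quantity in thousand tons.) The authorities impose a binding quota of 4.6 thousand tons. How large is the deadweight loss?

$4.03 thousand

Competitive equilibrium: 97.5 − 6q = 40 + 4.5q → q* = 5.4762, p* = 64.6429.
At q = 4.6: demand price = 97.5 − 6·4.6 = 69.9; supply price = 40 + 4.5·4.6 = 60.7.
Δq = 5.4762 − 4.6 = 0.8762; wedge = 69.9 − 60.7 = 9.2.
Welfare loss = ½ × 0.8762 × 9.2 = $4.03 thousand.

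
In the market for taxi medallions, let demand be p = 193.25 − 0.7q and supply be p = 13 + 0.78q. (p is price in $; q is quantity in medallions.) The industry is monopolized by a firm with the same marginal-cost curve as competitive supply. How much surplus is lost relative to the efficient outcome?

$1131.73

Competitive equilibrium: 193.25 − 0.7q = 13 + 0.78q → q* = 121.7905, p* = 107.9966.
Marginal revenue: MR = 193.25 − 1.4q. Set MR = MC: 193.25 − 1.4q = 13 + 0.78q → q_m = 82.6835.
Price p_m = 193.25 − 0.7·82.6835 = 135.3716; MC(q_m) = 13 + 0.78·82.6835 = 77.4931.
Competitive q* = 121.7905, so Δq = 39.107; wedge = 135.3716 − 77.4931 = 57.8785.
Deadweight loss = ½ × 39.107 × 57.8785 = $1131.73.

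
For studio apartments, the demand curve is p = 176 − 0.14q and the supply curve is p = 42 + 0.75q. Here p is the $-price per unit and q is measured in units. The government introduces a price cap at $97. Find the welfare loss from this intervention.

$2654.08

Competitive equilibrium: 176 − 0.14q = 42 + 0.75q → q* = 150.5618, p* = 154.9213.
At the ceiling p = 97, quantity supplied = (97 − 42)/0.75 = 73.3333.
Willingness to pay at q' = 73.3333: 176 − 0.14·73.3333 = 165.7333.
Δq = 150.5618 − 73.3333 = 77.2285; wedge = 165.7333 − 97 = 68.7333.
Welfare loss = ½ × 77.2285 × 68.7333 = $2654.08.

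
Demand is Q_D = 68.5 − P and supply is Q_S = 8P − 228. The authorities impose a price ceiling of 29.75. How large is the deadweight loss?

In inverse form: demand P = 68.5 − Q, supply P = 28.5 + 0.125Q.
Competitive equilibrium: 68.5 − Q = 28.5 + 0.125Q → Q* = 35.5556, P* = 32.9444.
At the ceiling P = 29.75, quantity supplied = (29.75 − 28.5)/0.125 = 10.
Willingness to pay at Q' = 10: 68.5 − 1·10 = 58.5.
ΔQ = 35.5556 − 10 = 25.5556; wedge = 58.5 − 29.75 = 28.75.
The triangle = ½ × 25.5556 × 28.75 = 367.36.

367.36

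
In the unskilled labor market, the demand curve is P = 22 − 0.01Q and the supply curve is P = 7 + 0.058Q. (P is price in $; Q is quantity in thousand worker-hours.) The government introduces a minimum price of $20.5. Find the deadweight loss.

Competitive equilibrium: 22 − 0.01Q = 7 + 0.058Q → Q* = 220.5882, P* = 19.7941.
At the floor P = 20.5, quantity demanded = (22 − 20.5)/0.01 = 150.
Sellers' marginal cost at Q' = 150: 7 + 0.058·150 = 15.7.
ΔQ = 220.5882 − 150 = 70.5882; wedge = 20.5 − 15.7 = 4.8.
Welfare loss = ½ × 70.5882 × 4.8 = $169.41 thousand.

$169.41 thousand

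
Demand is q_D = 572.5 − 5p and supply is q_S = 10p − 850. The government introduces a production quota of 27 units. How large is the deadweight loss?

763.27

In inverse form: demand p = 114.5 − 0.2q, supply p = 85 + 0.1q.
Competitive equilibrium: 114.5 − 0.2q = 85 + 0.1q → q* = 98.3333, p* = 94.8333.
At q = 27: demand price = 114.5 − 0.2·27 = 109.1; supply price = 85 + 0.1·27 = 87.7.
Δq = 98.3333 − 27 = 71.3333; wedge = 109.1 − 87.7 = 21.4.
Deadweight loss = ½ × 71.3333 × 21.4 = 763.27.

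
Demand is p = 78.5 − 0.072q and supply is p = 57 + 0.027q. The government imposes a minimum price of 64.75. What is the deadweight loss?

Competitive equilibrium: 78.5 − 0.072q = 57 + 0.027q → q* = 217.1717, p* = 62.8636.
At the floor p = 64.75, quantity demanded = (78.5 − 64.75)/0.072 = 190.9722.
Sellers' marginal cost at q' = 190.9722: 57 + 0.027·190.9722 = 62.1562.
Δq = 217.1717 − 190.9722 = 26.1995; wedge = 64.75 − 62.1562 = 2.5938.
Deadweight loss = ½ × 26.1995 × 2.5938 = 33.98.

33.98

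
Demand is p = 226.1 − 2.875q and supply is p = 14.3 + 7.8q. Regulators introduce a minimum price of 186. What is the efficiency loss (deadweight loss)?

Competitive equilibrium: 226.1 − 2.875q = 14.3 + 7.8q → q* = 19.8407, p* = 169.0578.
At the floor p = 186, quantity demanded = (226.1 − 186)/2.875 = 13.9478.
Sellers' marginal cost at q' = 13.9478: 14.3 + 7.8·13.9478 = 123.0928.
Δq = 19.8407 − 13.9478 = 5.8929; wedge = 186 − 123.0928 = 62.9072.
The triangle = ½ × 5.8929 × 62.9072 = 185.35.

185.35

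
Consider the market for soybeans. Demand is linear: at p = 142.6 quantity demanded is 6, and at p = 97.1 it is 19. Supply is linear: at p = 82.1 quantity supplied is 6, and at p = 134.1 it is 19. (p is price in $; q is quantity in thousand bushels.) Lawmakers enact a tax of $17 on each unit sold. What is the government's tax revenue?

$200.60 thousand

Demand slope = (97.1 − 142.6)/(19 − 6) = −3.5, so p = 163.6 − 3.5q.
Supply slope = (134.1 − 82.1)/(19 − 6) = 4, so p = 58.1 + 4q.
Competitive equilibrium: 163.6 − 3.5q = 58.1 + 4q → q* = 14.0667, p* = 114.3667.
With the tax, the buyer price exceeds the seller price by 17: (163.6 − 3.5q) − (58.1 + 4q) = 17 → q' = 11.8.
Tax revenue = 17 × 11.8 = $200.60 thousand.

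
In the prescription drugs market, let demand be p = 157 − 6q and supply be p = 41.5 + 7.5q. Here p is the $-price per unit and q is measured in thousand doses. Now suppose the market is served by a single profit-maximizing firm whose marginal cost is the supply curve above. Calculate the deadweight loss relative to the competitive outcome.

$46.78 thousand

Competitive equilibrium: 157 − 6q = 41.5 + 7.5q → q* = 8.5556, p* = 105.6667.
Marginal revenue: MR = 157 − 12q. Set MR = MC: 157 − 12q = 41.5 + 7.5q → q_m = 5.9231.
Price p_m = 157 − 6·5.9231 = 121.4614; MC(q_m) = 41.5 + 7.5·5.9231 = 85.9233.
Competitive q* = 8.5556, so Δq = 2.6325; wedge = 121.4614 − 85.9233 = 35.5381.
Welfare loss = ½ × 2.6325 × 35.5381 = $46.78 thousand.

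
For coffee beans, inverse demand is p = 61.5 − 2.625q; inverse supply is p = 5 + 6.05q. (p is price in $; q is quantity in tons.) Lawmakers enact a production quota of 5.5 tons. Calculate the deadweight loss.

Competitive equilibrium: 61.5 − 2.625q = 5 + 6.05q → q* = 6.513, p* = 44.4035.
At q = 5.5: demand price = 61.5 − 2.625·5.5 = 47.0625; supply price = 5 + 6.05·5.5 = 38.275.
Δq = 6.513 − 5.5 = 1.013; wedge = 47.0625 − 38.275 = 8.7875.
The triangle = ½ × 1.013 × 8.7875 = $4.45.

$4.45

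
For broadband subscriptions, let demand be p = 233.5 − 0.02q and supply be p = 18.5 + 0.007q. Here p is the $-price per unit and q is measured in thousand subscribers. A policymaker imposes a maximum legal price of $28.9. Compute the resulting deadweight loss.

Competitive equilibrium: 233.5 − 0.02q = 18.5 + 0.007q → q* = 7962.962963, p* = 74.240741.
At the ceiling p = 28.9, quantity supplied = (28.9 − 18.5)/0.007 = 1485.714286.
Willingness to pay at q' = 1485.714286: 233.5 − 0.02·1485.714286 = 203.785714.
Δq = 7962.962963 − 1485.714286 = 6477.248677; wedge = 203.785714 − 28.9 = 174.885714.
The triangle = ½ × 6477.248677 × 174.885714 = $566389.13 thousand.

$566389.13 thousand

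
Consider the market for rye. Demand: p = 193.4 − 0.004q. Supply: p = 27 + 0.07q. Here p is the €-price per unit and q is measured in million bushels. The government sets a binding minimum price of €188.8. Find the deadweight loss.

Competitive equilibrium: 193.4 − 0.004q = 27 + 0.07q → q* = 2248.6486, p* = 184.4054.
At the floor p = 188.8, quantity demanded = (193.4 − 188.8)/0.004 = 1150.
Sellers' marginal cost at q' = 1150: 27 + 0.07·1150 = 107.5.
Δq = 2248.6486 − 1150 = 1098.6486; wedge = 188.8 − 107.5 = 81.3.
The triangle = ½ × 1098.6486 × 81.3 = €44660.07 million.

€44660.07 million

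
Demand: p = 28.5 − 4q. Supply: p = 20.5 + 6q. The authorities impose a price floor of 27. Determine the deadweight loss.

Competitive equilibrium: 28.5 − 4q = 20.5 + 6q → q* = 0.8, p* = 25.3.
At the floor p = 27, quantity demanded = (28.5 − 27)/4 = 0.375.
Sellers' marginal cost at q' = 0.375: 20.5 + 6·0.375 = 22.75.
Δq = 0.8 − 0.375 = 0.425; wedge = 27 − 22.75 = 4.25.
Welfare loss = ½ × 0.425 × 4.25 = 0.90.

0.90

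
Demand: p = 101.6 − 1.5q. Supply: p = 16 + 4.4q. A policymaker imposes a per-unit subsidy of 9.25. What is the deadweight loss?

7.25

Competitive equilibrium: 101.6 − 1.5q = 16 + 4.4q → q* = 14.5085, p* = 79.8373.
The subsidy lowers effective supply by 9.25: p = 6.75 + 4.4q.
New quantity: 101.6 − 1.5q = 6.75 + 4.4q → q' = 16.0763.
Overproduction Δq = 16.0763 − 14.5085 = 1.5678; wedge = subsidy = 9.25.
The triangle = ½ × 1.5678 × 9.25 = 7.25.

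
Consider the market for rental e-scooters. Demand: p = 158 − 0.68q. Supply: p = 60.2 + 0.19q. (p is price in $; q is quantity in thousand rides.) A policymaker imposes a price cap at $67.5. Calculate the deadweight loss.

Competitive equilibrium: 158 − 0.68q = 60.2 + 0.19q → q* = 112.4138, p* = 81.5586.
At the ceiling p = 67.5, quantity supplied = (67.5 − 60.2)/0.19 = 38.4211.
Willingness to pay at q' = 38.4211: 158 − 0.68·38.4211 = 131.8737.
Δq = 112.4138 − 38.4211 = 73.9927; wedge = 131.8737 − 67.5 = 64.3737.
Deadweight loss = ½ × 73.9927 × 64.3737 = $2381.59 thousand.

$2381.59 thousand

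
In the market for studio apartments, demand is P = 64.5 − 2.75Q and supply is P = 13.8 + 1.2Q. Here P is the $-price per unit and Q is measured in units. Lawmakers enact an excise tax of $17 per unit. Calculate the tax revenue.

Competitive equilibrium: 64.5 − 2.75Q = 13.8 + 1.2Q → Q* = 12.8354, P* = 29.2025.
With the tax, the buyer price exceeds the seller price by 17: (64.5 − 2.75Q) − (13.8 + 1.2Q) = 17 → Q' = 8.5316.
Tax revenue = 17 × 8.5316 = $145.04.

$145.04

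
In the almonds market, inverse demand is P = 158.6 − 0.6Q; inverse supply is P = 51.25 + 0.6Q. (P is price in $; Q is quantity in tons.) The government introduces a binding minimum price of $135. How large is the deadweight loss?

$1507.51

Competitive equilibrium: 158.6 − 0.6Q = 51.25 + 0.6Q → Q* = 89.4583, P* = 104.925.
At the floor P = 135, quantity demanded = (158.6 − 135)/0.6 = 39.3333.
Sellers' marginal cost at Q' = 39.3333: 51.25 + 0.6·39.3333 = 74.85.
ΔQ = 89.4583 − 39.3333 = 50.125; wedge = 135 − 74.85 = 60.15.
DWL = ½ × 50.125 × 60.15 = $1507.51.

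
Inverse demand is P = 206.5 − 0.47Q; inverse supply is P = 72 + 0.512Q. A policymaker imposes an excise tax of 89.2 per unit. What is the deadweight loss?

4051.24

Competitive equilibrium: 206.5 − 0.47Q = 72 + 0.512Q → Q* = 136.96538, P* = 142.12627.
With the tax, the buyer price exceeds the seller price by 89.2: (206.5 − 0.47Q) − (72 + 0.512Q) = 89.2 → Q' = 46.13035.
ΔQ = 136.96538 − 46.13035 = 90.83503; the wedge equals the tax, 89.2.
Welfare loss = ½ × 90.83503 × 89.2 = 4051.24.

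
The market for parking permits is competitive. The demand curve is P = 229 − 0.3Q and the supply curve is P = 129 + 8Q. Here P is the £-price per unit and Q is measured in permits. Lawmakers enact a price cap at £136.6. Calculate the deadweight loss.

£511.16

Competitive equilibrium: 229 − 0.3Q = 129 + 8Q → Q* = 12.0482, P* = 225.3855.
At the ceiling P = 136.6, quantity supplied = (136.6 − 129)/8 = 0.95.
Willingness to pay at Q' = 0.95: 229 − 0.3·0.95 = 228.715.
ΔQ = 12.0482 − 0.95 = 11.0982; wedge = 228.715 − 136.6 = 92.115.
Deadweight loss = ½ × 11.0982 × 92.115 = £511.16.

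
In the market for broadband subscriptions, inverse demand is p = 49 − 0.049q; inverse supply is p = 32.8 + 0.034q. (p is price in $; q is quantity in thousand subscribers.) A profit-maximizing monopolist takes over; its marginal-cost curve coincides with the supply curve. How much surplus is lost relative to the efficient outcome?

Competitive equilibrium: 49 − 0.049q = 32.8 + 0.034q → q* = 195.18072, p* = 39.43614.
Marginal revenue: MR = 49 − 0.098q. Set MR = MC: 49 − 0.098q = 32.8 + 0.034q → q_m = 122.72727.
Price p_m = 49 − 0.049·122.72727 = 42.98636; MC(q_m) = 32.8 + 0.034·122.72727 = 36.97273.
Competitive q* = 195.18072, so Δq = 72.45345; wedge = 42.98636 − 36.97273 = 6.01363.
Welfare loss = ½ × 72.45345 × 6.01363 = $217.85 thousand.

$217.85 thousand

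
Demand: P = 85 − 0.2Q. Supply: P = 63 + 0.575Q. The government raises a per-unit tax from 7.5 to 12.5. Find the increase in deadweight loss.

Competitive equilibrium: 85 − 0.2Q = 63 + 0.575Q → Q* = 28.3871, P* = 79.3226.
For a per-unit tax t: ΔQ = t/0.775, so DWL = ½·t·(t/0.775) = t²/1.55.
At t = 7.5: DWL = 36.29. At t = 12.5: DWL = 100.806.
Increase = 100.806 − 36.29 = 64.52.

64.52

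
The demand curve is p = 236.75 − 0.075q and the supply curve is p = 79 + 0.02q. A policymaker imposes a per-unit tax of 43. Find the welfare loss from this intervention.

Competitive equilibrium: 236.75 − 0.075q = 79 + 0.02q → q* = 1660.5263, p* = 112.2105.
With the tax, the buyer price exceeds the seller price by 43: (236.75 − 0.075q) − (79 + 0.02q) = 43 → q' = 1207.8947.
Δq = 1660.5263 − 1207.8947 = 452.6316; the wedge equals the tax, 43.
Deadweight loss = ½ × 452.6316 × 43 = 9731.58.

9731.58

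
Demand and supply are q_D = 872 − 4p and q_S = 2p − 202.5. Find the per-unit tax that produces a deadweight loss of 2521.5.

In inverse form: demand p = 218 − 0.25q, supply p = 101.25 + 0.5q.
Competitive equilibrium: 218 − 0.25q = 101.25 + 0.5q → q* = 155.6667, p* = 179.0833.
A tax t gives Δq = t/0.75 and wedge t, so DWL = t²/1.5.
t²/1.5 = 2521.5 → t² = 3782.25 → t = 61.5.

61.5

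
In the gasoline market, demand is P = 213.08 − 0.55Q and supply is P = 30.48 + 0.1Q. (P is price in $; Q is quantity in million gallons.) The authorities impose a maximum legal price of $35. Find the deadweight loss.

Competitive equilibrium: 213.08 − 0.55Q = 30.48 + 0.1Q → Q* = 280.923077, P* = 58.572308.
At the ceiling P = 35, quantity supplied = (35 − 30.48)/0.1 = 45.2.
Willingness to pay at Q' = 45.2: 213.08 − 0.55·45.2 = 188.22.
ΔQ = 280.923077 − 45.2 = 235.723077; wedge = 188.22 − 35 = 153.22.
DWL = ½ × 235.723077 × 153.22 = $18058.74 million.

$18058.74 million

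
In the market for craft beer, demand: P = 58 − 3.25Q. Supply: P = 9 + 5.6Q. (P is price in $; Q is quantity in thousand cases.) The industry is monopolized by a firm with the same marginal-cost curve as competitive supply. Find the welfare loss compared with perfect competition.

$9.79 thousand

Competitive equilibrium: 58 − 3.25Q = 9 + 5.6Q → Q* = 5.5367, P* = 40.0056.
Marginal revenue: MR = 58 − 6.5Q. Set MR = MC: 58 − 6.5Q = 9 + 5.6Q → Q_m = 4.0496.
Price P_m = 58 − 3.25·4.0496 = 44.8388; MC(Q_m) = 9 + 5.6·4.0496 = 31.6778.
Competitive Q* = 5.5367, so ΔQ = 1.4871; wedge = 44.8388 − 31.6778 = 13.161.
The triangle = ½ × 1.4871 × 13.161 = $9.79 thousand.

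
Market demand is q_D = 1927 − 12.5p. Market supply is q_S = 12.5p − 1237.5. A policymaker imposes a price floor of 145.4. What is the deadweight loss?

4427.405

In inverse form: demand p = 154.16 − 0.08q, supply p = 99 + 0.08q.
Competitive equilibrium: 154.16 − 0.08q = 99 + 0.08q → q* = 344.75, p* = 126.58.
At the floor p = 145.4, quantity demanded = (154.16 − 145.4)/0.08 = 109.5.
Sellers' marginal cost at q' = 109.5: 99 + 0.08·109.5 = 107.76.
Δq = 344.75 − 109.5 = 235.25; wedge = 145.4 − 107.76 = 37.64.
DWL = ½ × 235.25 × 37.64 = 4427.405.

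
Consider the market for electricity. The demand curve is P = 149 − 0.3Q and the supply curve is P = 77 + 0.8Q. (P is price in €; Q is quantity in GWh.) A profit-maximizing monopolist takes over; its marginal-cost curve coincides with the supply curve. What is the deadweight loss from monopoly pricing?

€108.20

Competitive equilibrium: 149 − 0.3Q = 77 + 0.8Q → Q* = 65.4545, P* = 129.3636.
Marginal revenue: MR = 149 − 0.6Q. Set MR = MC: 149 − 0.6Q = 77 + 0.8Q → Q_m = 51.4286.
Price P_m = 149 − 0.3·51.4286 = 133.5714; MC(Q_m) = 77 + 0.8·51.4286 = 118.1429.
Competitive Q* = 65.4545, so ΔQ = 14.0259; wedge = 133.5714 − 118.1429 = 15.4285.
Welfare loss = ½ × 14.0259 × 15.4285 = €108.20.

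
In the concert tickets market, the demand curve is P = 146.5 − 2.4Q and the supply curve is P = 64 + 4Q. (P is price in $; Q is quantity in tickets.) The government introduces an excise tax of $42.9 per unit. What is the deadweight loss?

$143.78

Competitive equilibrium: 146.5 − 2.4Q = 64 + 4Q → Q* = 12.8906, P* = 115.5625.
With the tax, the buyer price exceeds the seller price by 42.9: (146.5 − 2.4Q) − (64 + 4Q) = 42.9 → Q' = 6.1875.
ΔQ = 12.8906 − 6.1875 = 6.7031; the wedge equals the tax, 42.9.
Deadweight loss = ½ × 6.7031 × 42.9 = $143.78.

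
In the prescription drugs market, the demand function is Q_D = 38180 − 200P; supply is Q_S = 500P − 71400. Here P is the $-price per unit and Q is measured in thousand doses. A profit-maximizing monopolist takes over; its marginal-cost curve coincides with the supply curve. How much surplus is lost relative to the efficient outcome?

$28690.60 thousand

In inverse form: demand P = 190.9 − 0.005Q, supply P = 142.8 + 0.002Q.
Competitive equilibrium: 190.9 − 0.005Q = 142.8 + 0.002Q → Q* = 6871.428571, P* = 156.542857.
Marginal revenue: MR = 190.9 − 0.01Q. Set MR = MC: 190.9 − 0.01Q = 142.8 + 0.002Q → Q_m = 4008.333333.
Price P_m = 190.9 − 0.005·4008.333333 = 170.858333; MC(Q_m) = 142.8 + 0.002·4008.333333 = 150.816667.
Competitive Q* = 6871.428571, so ΔQ = 2863.095238; wedge = 170.858333 − 150.816667 = 20.041666.
The triangle = ½ × 2863.095238 × 20.041666 = $28690.60 thousand.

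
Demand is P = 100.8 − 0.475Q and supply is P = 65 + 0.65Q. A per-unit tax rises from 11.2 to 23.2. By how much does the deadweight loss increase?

Competitive equilibrium: 100.8 − 0.475Q = 65 + 0.65Q → Q* = 31.8222, P* = 85.6844.
For a per-unit tax t: ΔQ = t/1.125, so DWL = ½·t·(t/1.125) = t²/2.25.
At t = 11.2: DWL = 55.751. At t = 23.2: DWL = 239.218.
Increase = 239.218 − 55.751 = 183.47.

183.47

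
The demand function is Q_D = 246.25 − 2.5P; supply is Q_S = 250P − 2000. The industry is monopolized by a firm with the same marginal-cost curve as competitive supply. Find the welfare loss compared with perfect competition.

2508.96

In inverse form: demand P = 98.5 − 0.4Q, supply P = 8 + 0.004Q.
Competitive equilibrium: 98.5 − 0.4Q = 8 + 0.004Q → Q* = 224.0099, P* = 8.896.
Marginal revenue: MR = 98.5 − 0.8Q. Set MR = MC: 98.5 − 0.8Q = 8 + 0.004Q → Q_m = 112.5622.
Price P_m = 98.5 − 0.4·112.5622 = 53.4751; MC(Q_m) = 8 + 0.004·112.5622 = 8.4502.
Competitive Q* = 224.0099, so ΔQ = 111.4477; wedge = 53.4751 − 8.4502 = 45.0249.
DWL = ½ × 111.4477 × 45.0249 = 2508.96.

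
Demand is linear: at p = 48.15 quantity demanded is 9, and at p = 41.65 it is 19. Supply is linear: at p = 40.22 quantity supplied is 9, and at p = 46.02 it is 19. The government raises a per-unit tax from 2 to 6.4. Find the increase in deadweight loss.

Demand slope = (41.65 − 48.15)/(19 − 9) = −0.65, so p = 54 − 0.65q.
Supply slope = (46.02 − 40.22)/(19 − 9) = 0.58, so p = 35 + 0.58q.
Competitive equilibrium: 54 − 0.65q = 35 + 0.58q → q* = 15.4472, p* = 43.9593.
For a per-unit tax t: Δq = t/1.23, so DWL = ½·t·(t/1.23) = t²/2.46.
At t = 2: DWL = 1.626. At t = 6.4: DWL = 16.65.
Increase = 16.65 − 1.626 = 15.02.

15.02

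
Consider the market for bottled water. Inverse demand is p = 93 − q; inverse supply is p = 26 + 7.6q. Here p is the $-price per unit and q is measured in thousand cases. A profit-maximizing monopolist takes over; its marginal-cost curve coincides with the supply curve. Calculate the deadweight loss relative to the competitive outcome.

Competitive equilibrium: 93 − q = 26 + 7.6q → q* = 7.7907, p* = 85.2093.
Marginal revenue: MR = 93 − 2q. Set MR = MC: 93 − 2q = 26 + 7.6q → q_m = 6.9792.
Price p_m = 93 − 1·6.9792 = 86.0208; MC(q_m) = 26 + 7.6·6.9792 = 79.0419.
Competitive q* = 7.7907, so Δq = 0.8115; wedge = 86.0208 − 79.0419 = 6.9789.
Deadweight loss = ½ × 0.8115 × 6.9789 = $2.83 thousand.

$2.83 thousand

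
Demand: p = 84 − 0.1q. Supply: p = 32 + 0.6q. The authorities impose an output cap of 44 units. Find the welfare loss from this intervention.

Competitive equilibrium: 84 − 0.1q = 32 + 0.6q → q* = 74.2857, p* = 76.5714.
At q = 44: demand price = 84 − 0.1·44 = 79.6; supply price = 32 + 0.6·44 = 58.4.
Δq = 74.2857 − 44 = 30.2857; wedge = 79.6 − 58.4 = 21.2.
The triangle = ½ × 30.2857 × 21.2 = 321.03.

321.03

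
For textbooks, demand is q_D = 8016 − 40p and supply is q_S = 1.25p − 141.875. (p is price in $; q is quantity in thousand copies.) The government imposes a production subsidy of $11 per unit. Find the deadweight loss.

$73.33 thousand

In inverse form: demand p = 200.4 − 0.025q, supply p = 113.5 + 0.8q.
Competitive equilibrium: 200.4 − 0.025q = 113.5 + 0.8q → q* = 105.3333, p* = 197.7667.
The subsidy lowers effective supply by 11: p = 102.5 + 0.8q.
New quantity: 200.4 − 0.025q = 102.5 + 0.8q → q' = 118.6667.
Overproduction Δq = 118.6667 − 105.3333 = 13.3334; wedge = subsidy = 11.
Deadweight loss = ½ × 13.3334 × 11 = $73.33 thousand.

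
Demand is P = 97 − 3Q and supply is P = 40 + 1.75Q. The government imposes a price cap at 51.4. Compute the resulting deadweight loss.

71.47

Competitive equilibrium: 97 − 3Q = 40 + 1.75Q → Q* = 12, P* = 61.
At the ceiling P = 51.4, quantity supplied = (51.4 − 40)/1.75 = 6.5143.
Willingness to pay at Q' = 6.5143: 97 − 3·6.5143 = 77.4571.
ΔQ = 12 − 6.5143 = 5.4857; wedge = 77.4571 − 51.4 = 26.0571.
DWL = ½ × 5.4857 × 26.0571 = 71.47.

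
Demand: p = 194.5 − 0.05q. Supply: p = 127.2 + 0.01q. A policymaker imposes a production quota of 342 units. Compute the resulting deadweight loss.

Competitive equilibrium: 194.5 − 0.05q = 127.2 + 0.01q → q* = 1121.6667, p* = 138.4167.
At q = 342: demand price = 194.5 − 0.05·342 = 177.4; supply price = 127.2 + 0.01·342 = 130.62.
Δq = 1121.6667 − 342 = 779.6667; wedge = 177.4 − 130.62 = 46.78.
DWL = ½ × 779.6667 × 46.78 = 18236.40.

18236.40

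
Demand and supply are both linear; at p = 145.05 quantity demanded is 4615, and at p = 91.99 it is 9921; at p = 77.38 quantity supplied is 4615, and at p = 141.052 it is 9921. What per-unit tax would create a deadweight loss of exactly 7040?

17.6

Demand slope = (91.99 − 145.05)/(9921 − 4615) = −0.01, so p = 191.2 − 0.01q.
Supply slope = (141.052 − 77.38)/(9921 − 4615) = 0.012, so p = 22 + 0.012q.
Competitive equilibrium: 191.2 − 0.01q = 22 + 0.012q → q* = 7690.9091, p* = 114.2909.
A tax t gives Δq = t/0.022 and wedge t, so DWL = t²/0.044.
t²/0.044 = 7040 → t² = 309.76 → t = 17.6.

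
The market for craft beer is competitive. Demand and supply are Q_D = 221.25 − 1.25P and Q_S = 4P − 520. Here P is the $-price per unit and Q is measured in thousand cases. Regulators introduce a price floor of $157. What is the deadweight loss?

$205.03 thousand

In inverse form: demand P = 177 − 0.8Q, supply P = 130 + 0.25Q.
Competitive equilibrium: 177 − 0.8Q = 130 + 0.25Q → Q* = 44.7619, P* = 141.1905.
At the floor P = 157, quantity demanded = (177 − 157)/0.8 = 25.
Sellers' marginal cost at Q' = 25: 130 + 0.25·25 = 136.25.
ΔQ = 44.7619 − 25 = 19.7619; wedge = 157 − 136.25 = 20.75.
The triangle = ½ × 19.7619 × 20.75 = $205.03 thousand.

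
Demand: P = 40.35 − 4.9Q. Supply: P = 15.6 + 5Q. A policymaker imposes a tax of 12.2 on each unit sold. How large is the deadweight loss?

Competitive equilibrium: 40.35 − 4.9Q = 15.6 + 5Q → Q* = 2.5, P* = 28.1.
With the tax, the buyer price exceeds the seller price by 12.2: (40.35 − 4.9Q) − (15.6 + 5Q) = 12.2 → Q' = 1.2677.
ΔQ = 2.5 − 1.2677 = 1.2323; the wedge equals the tax, 12.2.
The triangle = ½ × 1.2323 × 12.2 = 7.52.

7.52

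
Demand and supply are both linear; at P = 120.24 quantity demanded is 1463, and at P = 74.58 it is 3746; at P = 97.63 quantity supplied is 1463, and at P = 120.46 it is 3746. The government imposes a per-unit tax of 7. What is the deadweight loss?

Demand slope = (74.58 − 120.24)/(3746 − 1463) = −0.02, so P = 149.5 − 0.02Q.
Supply slope = (120.46 − 97.63)/(3746 − 1463) = 0.01, so P = 83 + 0.01Q.
Competitive equilibrium: 149.5 − 0.02Q = 83 + 0.01Q → Q* = 2216.6667, P* = 105.1667.
With the tax, the buyer price exceeds the seller price by 7: (149.5 − 0.02Q) − (83 + 0.01Q) = 7 → Q' = 1983.3333.
ΔQ = 2216.6667 − 1983.3333 = 233.3334; the wedge equals the tax, 7.
Welfare loss = ½ × 233.3334 × 7 = 816.67.

816.67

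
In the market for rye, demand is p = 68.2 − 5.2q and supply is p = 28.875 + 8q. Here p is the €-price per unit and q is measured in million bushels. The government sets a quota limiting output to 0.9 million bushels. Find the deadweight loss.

Competitive equilibrium: 68.2 − 5.2q = 28.875 + 8q → q* = 2.9792, p* = 52.7083.
At q = 0.9: demand price = 68.2 − 5.2·0.9 = 63.52; supply price = 28.875 + 8·0.9 = 36.075.
Δq = 2.9792 − 0.9 = 2.0792; wedge = 63.52 − 36.075 = 27.445.
Deadweight loss = ½ × 2.0792 × 27.445 = €28.53 million.

€28.53 million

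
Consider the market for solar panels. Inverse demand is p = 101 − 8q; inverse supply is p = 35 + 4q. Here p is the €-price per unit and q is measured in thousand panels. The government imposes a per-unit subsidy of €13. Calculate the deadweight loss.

€7.04 thousand

Competitive equilibrium: 101 − 8q = 35 + 4q → q* = 5.5, p* = 57.
The subsidy lowers effective supply by 13: p = 22 + 4q.
New quantity: 101 − 8q = 22 + 4q → q' = 6.5833.
Overproduction Δq = 6.5833 − 5.5 = 1.0833; wedge = subsidy = 13.
Deadweight loss = ½ × 1.0833 × 13 = €7.04 thousand.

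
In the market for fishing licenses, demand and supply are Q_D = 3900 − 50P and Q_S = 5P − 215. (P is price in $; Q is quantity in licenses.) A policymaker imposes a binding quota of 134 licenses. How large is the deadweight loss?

$69.25

In inverse form: demand P = 78 − 0.02Q, supply P = 43 + 0.2Q.
Competitive equilibrium: 78 − 0.02Q = 43 + 0.2Q → Q* = 159.0909, P* = 74.8182.
At Q = 134: demand price = 78 − 0.02·134 = 75.32; supply price = 43 + 0.2·134 = 69.8.
ΔQ = 159.0909 − 134 = 25.0909; wedge = 75.32 − 69.8 = 5.52.
Deadweight loss = ½ × 25.0909 × 5.52 = $69.25.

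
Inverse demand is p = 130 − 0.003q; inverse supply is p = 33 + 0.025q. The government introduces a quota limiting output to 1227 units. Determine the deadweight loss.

Competitive equilibrium: 130 − 0.003q = 33 + 0.025q → q* = 3464.2857, p* = 119.6071.
At q = 1227: demand price = 130 − 0.003·1227 = 126.319; supply price = 33 + 0.025·1227 = 63.675.
Δq = 3464.2857 − 1227 = 2237.2857; wedge = 126.319 − 63.675 = 62.644.
DWL = ½ × 2237.2857 × 62.644 = 70076.26.

70076.26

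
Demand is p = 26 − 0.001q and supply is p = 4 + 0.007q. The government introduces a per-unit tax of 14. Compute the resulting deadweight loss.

12250

Competitive equilibrium: 26 − 0.001q = 4 + 0.007q → q* = 2750, p* = 23.25.
With the tax, the buyer price exceeds the seller price by 14: (26 − 0.001q) − (4 + 0.007q) = 14 → q' = 1000.
Δq = 2750 − 1000 = 1750; the wedge equals the tax, 14.
The triangle = ½ × 1750 × 14 = 12250.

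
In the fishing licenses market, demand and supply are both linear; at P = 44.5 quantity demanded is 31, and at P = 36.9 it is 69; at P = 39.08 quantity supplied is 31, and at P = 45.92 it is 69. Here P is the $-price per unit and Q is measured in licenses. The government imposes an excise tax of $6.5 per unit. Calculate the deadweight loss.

Demand slope = (36.9 − 44.5)/(69 − 31) = −0.2, so P = 50.7 − 0.2Q.
Supply slope = (45.92 − 39.08)/(69 − 31) = 0.18, so P = 33.5 + 0.18Q.
Competitive equilibrium: 50.7 − 0.2Q = 33.5 + 0.18Q → Q* = 45.2632, P* = 41.6474.
With the tax, the buyer price exceeds the seller price by 6.5: (50.7 − 0.2Q) − (33.5 + 0.18Q) = 6.5 → Q' = 28.1579.
ΔQ = 45.2632 − 28.1579 = 17.1053; the wedge equals the tax, 6.5.
Deadweight loss = ½ × 17.1053 × 6.5 = $55.59.

$55.59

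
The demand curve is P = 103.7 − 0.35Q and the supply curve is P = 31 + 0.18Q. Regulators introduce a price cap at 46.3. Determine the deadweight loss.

Competitive equilibrium: 103.7 − 0.35Q = 31 + 0.18Q → Q* = 137.1698, P* = 55.6906.
At the ceiling P = 46.3, quantity supplied = (46.3 − 31)/0.18 = 85.
Willingness to pay at Q' = 85: 103.7 − 0.35·85 = 73.95.
ΔQ = 137.1698 − 85 = 52.1698; wedge = 73.95 − 46.3 = 27.65.
Deadweight loss = ½ × 52.1698 × 27.65 = 721.25.

721.25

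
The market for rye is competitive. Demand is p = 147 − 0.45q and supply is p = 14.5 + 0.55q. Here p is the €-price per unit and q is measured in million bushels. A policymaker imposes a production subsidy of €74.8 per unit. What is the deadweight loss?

€2797.52 million

Competitive equilibrium: 147 − 0.45q = 14.5 + 0.55q → q* = 132.5, p* = 87.375.
The subsidy lowers effective supply by 74.8: p = 0.55q − 60.3.
New quantity: 147 − 0.45q = 0.55q − 60.3 → q' = 207.3.
Overproduction Δq = 207.3 − 132.5 = 74.8; wedge = subsidy = 74.8.
DWL = ½ × 74.8 × 74.8 = €2797.52 million.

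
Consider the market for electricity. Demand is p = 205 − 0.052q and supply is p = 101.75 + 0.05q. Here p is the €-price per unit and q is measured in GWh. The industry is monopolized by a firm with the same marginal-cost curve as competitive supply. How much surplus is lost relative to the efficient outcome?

Competitive equilibrium: 205 − 0.052q = 101.75 + 0.05q → q* = 1012.2549, p* = 152.36275.
Marginal revenue: MR = 205 − 0.104q. Set MR = MC: 205 − 0.104q = 101.75 + 0.05q → q_m = 670.45455.
Price p_m = 205 − 0.052·670.45455 = 170.13636; MC(q_m) = 101.75 + 0.05·670.45455 = 135.27273.
Competitive q* = 1012.2549, so Δq = 341.80035; wedge = 170.13636 − 135.27273 = 34.86363.
Deadweight loss = ½ × 341.80035 × 34.86363 = €5958.20.

€5958.20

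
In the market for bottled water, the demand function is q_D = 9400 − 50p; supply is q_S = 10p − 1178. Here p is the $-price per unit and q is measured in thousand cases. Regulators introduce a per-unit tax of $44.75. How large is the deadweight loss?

$8344.01 thousand

In inverse form: demand p = 188 − 0.02q, supply p = 117.8 + 0.1q.
Competitive equilibrium: 188 − 0.02q = 117.8 + 0.1q → q* = 585, p* = 176.3.
With the tax, the buyer price exceeds the seller price by 44.75: (188 − 0.02q) − (117.8 + 0.1q) = 44.75 → q' = 212.0833.
Δq = 585 − 212.0833 = 372.9167; the wedge equals the tax, 44.75.
The triangle = ½ × 372.9167 × 44.75 = $8344.01 thousand.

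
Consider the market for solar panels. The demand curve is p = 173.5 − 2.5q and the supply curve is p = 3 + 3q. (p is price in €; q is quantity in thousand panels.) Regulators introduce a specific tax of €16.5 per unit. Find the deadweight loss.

€24.75 thousand

Competitive equilibrium: 173.5 − 2.5q = 3 + 3q → q* = 31, p* = 96.
With the tax, the buyer price exceeds the seller price by 16.5: (173.5 − 2.5q) − (3 + 3q) = 16.5 → q' = 28.
Δq = 31 − 28 = 3; the wedge equals the tax, 16.5.
Welfare loss = ½ × 3 × 16.5 = €24.75 thousand.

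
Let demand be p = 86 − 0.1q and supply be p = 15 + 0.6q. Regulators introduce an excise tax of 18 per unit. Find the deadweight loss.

231.43

Competitive equilibrium: 86 − 0.1q = 15 + 0.6q → q* = 101.4286, p* = 75.8571.
With the tax, the buyer price exceeds the seller price by 18: (86 − 0.1q) − (15 + 0.6q) = 18 → q' = 75.7143.
Δq = 101.4286 − 75.7143 = 25.7143; the wedge equals the tax, 18.
Deadweight loss = ½ × 25.7143 × 18 = 231.43.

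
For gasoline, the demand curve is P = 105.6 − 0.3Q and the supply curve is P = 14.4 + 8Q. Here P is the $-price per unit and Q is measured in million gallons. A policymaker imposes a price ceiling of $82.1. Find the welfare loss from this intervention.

Competitive equilibrium: 105.6 − 0.3Q = 14.4 + 8Q → Q* = 10.988, P* = 102.3036.
At the ceiling P = 82.1, quantity supplied = (82.1 − 14.4)/8 = 8.4625.
Willingness to pay at Q' = 8.4625: 105.6 − 0.3·8.4625 = 103.0613.
ΔQ = 10.988 − 8.4625 = 2.5255; wedge = 103.0613 − 82.1 = 20.9613.
The triangle = ½ × 2.5255 × 20.9613 = $26.47 million.

$26.47 million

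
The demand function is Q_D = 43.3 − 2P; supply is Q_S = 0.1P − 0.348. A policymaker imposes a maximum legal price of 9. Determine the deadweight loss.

In inverse form: demand P = 21.65 − 0.5Q, supply P = 3.48 + 10Q.
Competitive equilibrium: 21.65 − 0.5Q = 3.48 + 10Q → Q* = 1.7305, P* = 20.7848.
At the ceiling P = 9, quantity supplied = (9 − 3.48)/10 = 0.552.
Willingness to pay at Q' = 0.552: 21.65 − 0.5·0.552 = 21.374.
ΔQ = 1.7305 − 0.552 = 1.1785; wedge = 21.374 − 9 = 12.374.
DWL = ½ × 1.1785 × 12.374 = 7.29.

7.29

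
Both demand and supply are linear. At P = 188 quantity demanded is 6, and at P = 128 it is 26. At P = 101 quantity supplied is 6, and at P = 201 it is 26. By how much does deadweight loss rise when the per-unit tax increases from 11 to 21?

Demand slope = (128 − 188)/(26 − 6) = −3, so P = 206 − 3Q.
Supply slope = (201 − 101)/(26 − 6) = 5, so P = 71 + 5Q.
Competitive equilibrium: 206 − 3Q = 71 + 5Q → Q* = 16.875, P* = 155.375.
For a per-unit tax t: ΔQ = t/8, so DWL = ½·t·(t/8) = t²/16.
At t = 11: DWL = 7.563. At t = 21: DWL = 27.563.
Increase = 27.563 − 7.563 = 20.

20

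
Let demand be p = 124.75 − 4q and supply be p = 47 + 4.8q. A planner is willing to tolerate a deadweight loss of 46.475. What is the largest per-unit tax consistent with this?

Competitive equilibrium: 124.75 − 4q = 47 + 4.8q → q* = 8.8352, p* = 89.4091.
A tax t gives Δq = t/8.8 and wedge t, so DWL = t²/17.6.
t²/17.6 = 46.475 → t² = 817.96 → t = 28.6.

28.6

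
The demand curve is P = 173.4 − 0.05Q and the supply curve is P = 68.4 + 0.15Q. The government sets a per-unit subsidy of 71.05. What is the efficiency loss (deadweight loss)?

Competitive equilibrium: 173.4 − 0.05Q = 68.4 + 0.15Q → Q* = 525, P* = 147.15.
The subsidy lowers effective supply by 71.05: P = 0.15Q − 2.65.
New quantity: 173.4 − 0.05Q = 0.15Q − 2.65 → Q' = 880.25.
Overproduction ΔQ = 880.25 − 525 = 355.25; wedge = subsidy = 71.05.
Deadweight loss = ½ × 355.25 × 71.05 = 12620.26.

12620.26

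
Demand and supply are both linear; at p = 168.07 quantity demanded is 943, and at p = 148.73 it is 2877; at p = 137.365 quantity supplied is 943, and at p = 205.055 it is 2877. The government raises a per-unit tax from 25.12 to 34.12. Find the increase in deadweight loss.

Demand slope = (148.73 − 168.07)/(2877 − 943) = −0.01, so p = 177.5 − 0.01q.
Supply slope = (205.055 − 137.365)/(2877 − 943) = 0.035, so p = 104.36 + 0.035q.
Competitive equilibrium: 177.5 − 0.01q = 104.36 + 0.035q → q* = 1625.3333, p* = 161.2467.
For a per-unit tax t: Δq = t/0.045, so DWL = ½·t·(t/0.045) = t²/0.09.
At t = 25.12: DWL = 7011.271. At t = 34.12: DWL = 12935.271.
Increase = 12935.271 − 7011.271 = 5924.

5924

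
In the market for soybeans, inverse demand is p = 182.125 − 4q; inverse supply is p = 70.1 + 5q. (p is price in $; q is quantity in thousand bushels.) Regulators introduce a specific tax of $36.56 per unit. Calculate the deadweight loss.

$74.26 thousand

Competitive equilibrium: 182.125 − 4q = 70.1 + 5q → q* = 12.4472, p* = 132.3361.
With the tax, the buyer price exceeds the seller price by 36.56: (182.125 − 4q) − (70.1 + 5q) = 36.56 → q' = 8.385.
Δq = 12.4472 − 8.385 = 4.0622; the wedge equals the tax, 36.56.
The triangle = ½ × 4.0622 × 36.56 = $74.26 thousand.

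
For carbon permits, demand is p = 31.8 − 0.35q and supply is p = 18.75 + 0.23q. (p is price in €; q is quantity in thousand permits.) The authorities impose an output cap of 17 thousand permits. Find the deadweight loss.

€8.77 thousand

Competitive equilibrium: 31.8 − 0.35q = 18.75 + 0.23q → q* = 22.5, p* = 23.925.
At q = 17: demand price = 31.8 − 0.35·17 = 25.85; supply price = 18.75 + 0.23·17 = 22.66.
Δq = 22.5 − 17 = 5.5; wedge = 25.85 − 22.66 = 3.19.
Deadweight loss = ½ × 5.5 × 3.19 = €8.77 thousand.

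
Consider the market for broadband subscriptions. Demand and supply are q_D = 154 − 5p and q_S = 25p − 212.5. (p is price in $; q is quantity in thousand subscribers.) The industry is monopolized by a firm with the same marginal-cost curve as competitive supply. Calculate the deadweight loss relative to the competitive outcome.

In inverse form: demand p = 30.8 − 0.2q, supply p = 8.5 + 0.04q.
Competitive equilibrium: 30.8 − 0.2q = 8.5 + 0.04q → q* = 92.9167, p* = 12.2167.
Marginal revenue: MR = 30.8 − 0.4q. Set MR = MC: 30.8 − 0.4q = 8.5 + 0.04q → q_m = 50.6818.
Price p_m = 30.8 − 0.2·50.6818 = 20.6636; MC(q_m) = 8.5 + 0.04·50.6818 = 10.5273.
Competitive q* = 92.9167, so Δq = 42.2349; wedge = 20.6636 − 10.5273 = 10.1363.
DWL = ½ × 42.2349 × 10.1363 = $214.05 thousand.

$214.05 thousand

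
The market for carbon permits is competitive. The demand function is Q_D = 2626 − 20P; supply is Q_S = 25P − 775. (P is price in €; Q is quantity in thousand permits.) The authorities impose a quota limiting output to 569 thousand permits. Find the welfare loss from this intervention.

In inverse form: demand P = 131.3 − 0.05Q, supply P = 31 + 0.04Q.
Competitive equilibrium: 131.3 − 0.05Q = 31 + 0.04Q → Q* = 1114.4444, P* = 75.5778.
At Q = 569: demand price = 131.3 − 0.05·569 = 102.85; supply price = 31 + 0.04·569 = 53.76.
ΔQ = 1114.4444 − 569 = 545.4444; wedge = 102.85 − 53.76 = 49.09.
The triangle = ½ × 545.4444 × 49.09 = €13387.93 thousand.

€13387.93 thousand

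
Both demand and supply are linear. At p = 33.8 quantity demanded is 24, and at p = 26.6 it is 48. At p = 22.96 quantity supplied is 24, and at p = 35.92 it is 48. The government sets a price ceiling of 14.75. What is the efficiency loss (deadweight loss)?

Demand slope = (26.6 − 33.8)/(48 − 24) = −0.3, so p = 41 − 0.3q.
Supply slope = (35.92 − 22.96)/(48 − 24) = 0.54, so p = 10 + 0.54q.
Competitive equilibrium: 41 − 0.3q = 10 + 0.54q → q* = 36.9048, p* = 29.9286.
At the ceiling p = 14.75, quantity supplied = (14.75 − 10)/0.54 = 8.7963.
Willingness to pay at q' = 8.7963: 41 − 0.3·8.7963 = 38.3611.
Δq = 36.9048 − 8.7963 = 28.1085; wedge = 38.3611 − 14.75 = 23.6111.
DWL = ½ × 28.1085 × 23.6111 = 331.84.

331.84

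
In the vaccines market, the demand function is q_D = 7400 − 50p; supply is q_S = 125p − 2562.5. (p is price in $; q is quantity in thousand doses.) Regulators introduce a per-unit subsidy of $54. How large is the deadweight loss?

In inverse form: demand p = 148 − 0.02q, supply p = 20.5 + 0.008q.
Competitive equilibrium: 148 − 0.02q = 20.5 + 0.008q → q* = 4553.5714, p* = 56.9286.
The subsidy lowers effective supply by 54: p = 0.008q − 33.5.
New quantity: 148 − 0.02q = 0.008q − 33.5 → q' = 6482.1429.
Overproduction Δq = 6482.1429 − 4553.5714 = 1928.5715; wedge = subsidy = 54.
Deadweight loss = ½ × 1928.5715 × 54 = $52071.43 thousand.

$52071.43 thousand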